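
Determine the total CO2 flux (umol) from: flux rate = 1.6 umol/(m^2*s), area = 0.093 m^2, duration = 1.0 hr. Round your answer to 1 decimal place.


Step 1: Convert time to seconds: 1.0 hr * 3600 = 3600.0 s
Step 2: Total = flux * area * time_s
Step 3: Total = 1.6 * 0.093 * 3600.0
Step 4: Total = 535.7 umol

535.7


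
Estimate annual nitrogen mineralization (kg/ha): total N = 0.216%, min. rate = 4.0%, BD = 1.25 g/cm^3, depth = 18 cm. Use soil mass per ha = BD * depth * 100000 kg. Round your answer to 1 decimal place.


Step 1: Soil mass per ha = BD * depth * 100000 = 1.25 * 18 * 100000 = 2250000 kg
Step 2: Total N pool = soil mass * N%/100 = 2250000 * 0.216/100 = 4860.0 kg/ha
Step 3: N mineralized = N pool * rate%/100 = 4860.0 * 4.0/100 = 194.4 kg/ha/yr

194.4


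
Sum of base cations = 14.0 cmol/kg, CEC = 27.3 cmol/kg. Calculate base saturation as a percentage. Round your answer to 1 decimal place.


Step 1: BS = 100 * (sum of bases) / CEC
Step 2: BS = 100 * 14.0 / 27.3
Step 3: BS = 51.3%

51.3


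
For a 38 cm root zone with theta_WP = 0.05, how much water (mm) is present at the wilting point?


Step 1: Water (mm) = theta_WP * depth * 10
Step 2: Water = 0.05 * 38 * 10
Step 3: Water = 19.0 mm

19.0


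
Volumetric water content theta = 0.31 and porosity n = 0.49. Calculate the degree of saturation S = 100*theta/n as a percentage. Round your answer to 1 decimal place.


Step 1: S = 100 * theta_v / n
Step 2: S = 100 * 0.31 / 0.49
Step 3: S = 63.3%

63.3


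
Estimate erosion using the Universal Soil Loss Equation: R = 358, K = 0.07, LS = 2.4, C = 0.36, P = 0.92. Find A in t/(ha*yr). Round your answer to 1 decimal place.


Step 1: A = R * K * LS * C * P
Step 2: R * K = 358 * 0.07 = 25.06
Step 3: (R*K) * LS = 25.06 * 2.4 = 60.144
Step 4: * C * P = 60.144 * 0.36 * 0.92 = 19.9
Step 5: A = 19.9 t/(ha*yr)

19.9


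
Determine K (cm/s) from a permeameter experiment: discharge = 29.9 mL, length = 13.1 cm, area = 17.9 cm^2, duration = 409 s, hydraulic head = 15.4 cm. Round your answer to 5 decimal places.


Step 1: K = Q * L / (A * t * h)
Step 2: Numerator = 29.9 * 13.1 = 391.69
Step 3: Denominator = 17.9 * 409 * 15.4 = 112744.94
Step 4: K = 391.69 / 112744.94 = 0.00347 cm/s

0.00347


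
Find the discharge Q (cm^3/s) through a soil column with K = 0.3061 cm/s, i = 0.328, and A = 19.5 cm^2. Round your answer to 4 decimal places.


Step 1: Apply Darcy's law: Q = K * i * A
Step 2: Q = 0.3061 * 0.328 * 19.5
Step 3: Q = 1.9578 cm^3/s

1.9578


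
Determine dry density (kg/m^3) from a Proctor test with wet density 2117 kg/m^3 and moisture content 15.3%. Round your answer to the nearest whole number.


Step 1: Dry density = wet density / (1 + w/100)
Step 2: Dry density = 2117 / (1 + 15.3/100)
Step 3: Dry density = 2117 / 1.153
Step 4: Dry density = 1836 kg/m^3

1836


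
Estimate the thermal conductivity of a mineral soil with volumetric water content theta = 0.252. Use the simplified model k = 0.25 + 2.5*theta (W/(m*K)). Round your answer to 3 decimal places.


Step 1: k = 0.25 + 2.5 * theta
Step 2: k = 0.25 + 2.5 * 0.252
Step 3: k = 0.25 + 0.63
Step 4: k = 0.88 W/(m*K)

0.88


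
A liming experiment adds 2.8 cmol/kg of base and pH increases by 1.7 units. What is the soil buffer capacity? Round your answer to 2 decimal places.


Step 1: BC = change in base / change in pH
Step 2: BC = 2.8 / 1.7
Step 3: BC = 1.65 cmol/(kg*pH unit)

1.65


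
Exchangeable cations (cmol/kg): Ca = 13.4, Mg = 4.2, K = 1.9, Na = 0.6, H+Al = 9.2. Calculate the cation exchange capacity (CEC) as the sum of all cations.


Step 1: CEC = Ca + Mg + K + Na + (H+Al)
Step 2: CEC = 13.4 + 4.2 + 1.9 + 0.6 + 9.2
Step 3: CEC = 29.3 cmol/kg

29.3


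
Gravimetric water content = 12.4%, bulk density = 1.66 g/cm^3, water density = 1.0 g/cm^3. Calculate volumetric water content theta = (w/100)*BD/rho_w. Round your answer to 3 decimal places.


Step 1: theta = (w / 100) * BD / rho_w
Step 2: theta = (12.4 / 100) * 1.66 / 1.0
Step 3: theta = 0.124 * 1.66
Step 4: theta = 0.206

0.206


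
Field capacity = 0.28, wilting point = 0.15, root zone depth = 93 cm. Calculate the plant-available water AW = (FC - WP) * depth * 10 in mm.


Step 1: Available water = (FC - WP) * depth * 10
Step 2: AW = (0.28 - 0.15) * 93 * 10
Step 3: AW = 0.13 * 93 * 10
Step 4: AW = 120.9 mm

120.9


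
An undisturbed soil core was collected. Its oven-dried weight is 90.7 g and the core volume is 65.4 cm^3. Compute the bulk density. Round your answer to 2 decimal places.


Step 1: Identify the formula: BD = dry mass / volume
Step 2: Substitute values: BD = 90.7 / 65.4
Step 3: BD = 1.39 g/cm^3

1.39


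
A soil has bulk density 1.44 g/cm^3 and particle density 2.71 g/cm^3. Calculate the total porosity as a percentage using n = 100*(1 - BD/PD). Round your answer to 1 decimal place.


Step 1: Formula: n = 100 * (1 - BD / PD)
Step 2: n = 100 * (1 - 1.44 / 2.71)
Step 3: n = 100 * (1 - 0.53137)
Step 4: n = 46.9%

46.9


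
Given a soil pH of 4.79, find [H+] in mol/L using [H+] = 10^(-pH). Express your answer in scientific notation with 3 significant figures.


Step 1: [H+] = 10^(-pH)
Step 2: [H+] = 10^(-4.79)
Step 3: [H+] = 1.62e-05 mol/L

1.62e-05


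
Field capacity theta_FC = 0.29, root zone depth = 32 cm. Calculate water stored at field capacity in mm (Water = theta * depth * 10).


Step 1: Water (mm) = theta_FC * depth (cm) * 10
Step 2: Water = 0.29 * 32 * 10
Step 3: Water = 92.8 mm

92.8


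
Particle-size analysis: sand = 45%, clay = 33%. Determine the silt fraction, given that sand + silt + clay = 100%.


Step 1: sand + silt + clay = 100%
Step 2: silt = 100 - sand - clay
Step 3: silt = 100 - 45 - 33
Step 4: silt = 22%

22


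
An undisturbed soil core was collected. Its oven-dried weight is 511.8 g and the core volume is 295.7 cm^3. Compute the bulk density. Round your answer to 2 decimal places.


Step 1: Identify the formula: BD = dry mass / volume
Step 2: Substitute values: BD = 511.8 / 295.7
Step 3: BD = 1.73 g/cm^3

1.73


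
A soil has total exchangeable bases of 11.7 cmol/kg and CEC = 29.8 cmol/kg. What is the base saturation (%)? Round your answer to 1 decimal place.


Step 1: BS = 100 * (sum of bases) / CEC
Step 2: BS = 100 * 11.7 / 29.8
Step 3: BS = 39.3%

39.3


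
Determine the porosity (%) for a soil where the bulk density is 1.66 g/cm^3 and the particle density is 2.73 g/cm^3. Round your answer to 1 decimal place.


Step 1: Formula: n = 100 * (1 - BD / PD)
Step 2: n = 100 * (1 - 1.66 / 2.73)
Step 3: n = 100 * (1 - 0.60806)
Step 4: n = 39.2%

39.2


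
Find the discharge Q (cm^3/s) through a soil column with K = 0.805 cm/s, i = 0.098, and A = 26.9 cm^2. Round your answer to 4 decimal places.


Step 1: Apply Darcy's law: Q = K * i * A
Step 2: Q = 0.805 * 0.098 * 26.9
Step 3: Q = 2.1221 cm^3/s

2.1221


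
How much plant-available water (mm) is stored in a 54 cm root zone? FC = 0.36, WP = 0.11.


Step 1: Available water = (FC - WP) * depth * 10
Step 2: AW = (0.36 - 0.11) * 54 * 10
Step 3: AW = 0.25 * 54 * 10
Step 4: AW = 135.0 mm

135.0


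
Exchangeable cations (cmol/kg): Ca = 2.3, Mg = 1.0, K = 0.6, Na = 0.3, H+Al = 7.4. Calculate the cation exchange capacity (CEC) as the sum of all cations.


Step 1: CEC = Ca + Mg + K + Na + (H+Al)
Step 2: CEC = 2.3 + 1.0 + 0.6 + 0.3 + 7.4
Step 3: CEC = 11.6 cmol/kg

11.6


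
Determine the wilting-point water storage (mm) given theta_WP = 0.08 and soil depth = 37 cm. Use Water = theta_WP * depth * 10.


Step 1: Water (mm) = theta_WP * depth * 10
Step 2: Water = 0.08 * 37 * 10
Step 3: Water = 29.6 mm

29.6


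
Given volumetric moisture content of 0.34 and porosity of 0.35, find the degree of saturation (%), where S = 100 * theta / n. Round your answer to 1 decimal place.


Step 1: S = 100 * theta_v / n
Step 2: S = 100 * 0.34 / 0.35
Step 3: S = 97.1%

97.1


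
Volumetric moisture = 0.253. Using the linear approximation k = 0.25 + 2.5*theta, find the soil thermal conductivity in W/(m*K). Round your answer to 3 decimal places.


Step 1: k = 0.25 + 2.5 * theta
Step 2: k = 0.25 + 2.5 * 0.253
Step 3: k = 0.25 + 0.633
Step 4: k = 0.883 W/(m*K)

0.883


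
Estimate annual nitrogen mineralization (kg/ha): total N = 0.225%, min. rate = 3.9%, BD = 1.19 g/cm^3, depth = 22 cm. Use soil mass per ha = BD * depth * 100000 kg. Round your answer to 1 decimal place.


Step 1: Soil mass per ha = BD * depth * 100000 = 1.19 * 22 * 100000 = 2618000 kg
Step 2: Total N pool = soil mass * N%/100 = 2618000 * 0.225/100 = 5890.5 kg/ha
Step 3: N mineralized = N pool * rate%/100 = 5890.5 * 3.9/100 = 229.7 kg/ha/yr

229.7


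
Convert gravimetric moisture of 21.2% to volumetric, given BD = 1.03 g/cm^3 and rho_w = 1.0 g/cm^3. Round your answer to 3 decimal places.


Step 1: theta = (w / 100) * BD / rho_w
Step 2: theta = (21.2 / 100) * 1.03 / 1.0
Step 3: theta = 0.212 * 1.03
Step 4: theta = 0.218

0.218


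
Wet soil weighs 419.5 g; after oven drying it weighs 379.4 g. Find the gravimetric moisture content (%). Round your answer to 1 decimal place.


Step 1: Water mass = wet - dry = 419.5 - 379.4 = 40.1 g
Step 2: w = 100 * water mass / dry mass
Step 3: w = 100 * 40.1 / 379.4 = 10.6%

10.6


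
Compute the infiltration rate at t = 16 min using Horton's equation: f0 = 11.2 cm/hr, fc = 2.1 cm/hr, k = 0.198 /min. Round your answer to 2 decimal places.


Step 1: f = fc + (f0 - fc) * exp(-k * t)
Step 2: exp(-0.198 * 16) = 0.042088
Step 3: f = 2.1 + (11.2 - 2.1) * 0.042088
Step 4: f = 2.1 + 9.1 * 0.042088
Step 5: f = 2.48 cm/hr

2.48


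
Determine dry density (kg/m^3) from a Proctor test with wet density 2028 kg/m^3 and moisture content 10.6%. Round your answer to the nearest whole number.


Step 1: Dry density = wet density / (1 + w/100)
Step 2: Dry density = 2028 / (1 + 10.6/100)
Step 3: Dry density = 2028 / 1.106
Step 4: Dry density = 1834 kg/m^3

1834


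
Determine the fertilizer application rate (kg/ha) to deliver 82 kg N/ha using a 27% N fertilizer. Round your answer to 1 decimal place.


Step 1: Fertilizer rate = target N / (N content / 100)
Step 2: Rate = 82 / (27 / 100)
Step 3: Rate = 82 / 0.27
Step 4: Rate = 303.7 kg/ha

303.7


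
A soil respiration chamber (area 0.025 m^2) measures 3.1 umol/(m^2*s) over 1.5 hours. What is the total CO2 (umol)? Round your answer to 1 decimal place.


Step 1: Convert time to seconds: 1.5 hr * 3600 = 5400.0 s
Step 2: Total = flux * area * time_s
Step 3: Total = 3.1 * 0.025 * 5400.0
Step 4: Total = 418.5 umol

418.5


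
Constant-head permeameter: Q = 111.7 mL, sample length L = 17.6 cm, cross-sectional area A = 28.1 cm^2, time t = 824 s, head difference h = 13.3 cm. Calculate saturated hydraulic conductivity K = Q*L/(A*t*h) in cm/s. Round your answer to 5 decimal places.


Step 1: K = Q * L / (A * t * h)
Step 2: Numerator = 111.7 * 17.6 = 1965.92
Step 3: Denominator = 28.1 * 824 * 13.3 = 307953.52
Step 4: K = 1965.92 / 307953.52 = 0.00638 cm/s

0.00638


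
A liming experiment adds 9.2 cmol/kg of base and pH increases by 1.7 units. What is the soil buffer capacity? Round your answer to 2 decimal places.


Step 1: BC = change in base / change in pH
Step 2: BC = 9.2 / 1.7
Step 3: BC = 5.41 cmol/(kg*pH unit)

5.41


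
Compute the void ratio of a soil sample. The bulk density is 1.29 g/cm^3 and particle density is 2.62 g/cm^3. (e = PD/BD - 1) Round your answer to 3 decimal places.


Step 1: e = PD / BD - 1
Step 2: e = 2.62 / 1.29 - 1
Step 3: e = 2.03101 - 1
Step 4: e = 1.031

1.031


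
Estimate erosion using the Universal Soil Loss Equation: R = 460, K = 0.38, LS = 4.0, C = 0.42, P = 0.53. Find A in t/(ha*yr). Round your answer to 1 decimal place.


Step 1: A = R * K * LS * C * P
Step 2: R * K = 460 * 0.38 = 174.8
Step 3: (R*K) * LS = 174.8 * 4.0 = 699.2
Step 4: * C * P = 699.2 * 0.42 * 0.53 = 155.6
Step 5: A = 155.6 t/(ha*yr)

155.6


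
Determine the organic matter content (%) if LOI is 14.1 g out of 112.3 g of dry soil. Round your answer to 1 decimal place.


Step 1: OM% = 100 * LOI / sample mass
Step 2: OM = 100 * 14.1 / 112.3
Step 3: OM = 12.6%

12.6


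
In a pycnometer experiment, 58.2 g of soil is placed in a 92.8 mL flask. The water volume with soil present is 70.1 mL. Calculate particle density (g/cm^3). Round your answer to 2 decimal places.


Step 1: Volume of solids = flask volume - water volume with soil
Step 2: V_solids = 92.8 - 70.1 = 22.7 mL
Step 3: Particle density = mass / V_solids = 58.2 / 22.7 = 2.56 g/cm^3

2.56


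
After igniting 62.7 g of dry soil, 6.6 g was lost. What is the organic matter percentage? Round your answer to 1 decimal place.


Step 1: OM% = 100 * LOI / sample mass
Step 2: OM = 100 * 6.6 / 62.7
Step 3: OM = 10.5%

10.5


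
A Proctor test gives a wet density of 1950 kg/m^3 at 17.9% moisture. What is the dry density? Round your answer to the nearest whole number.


Step 1: Dry density = wet density / (1 + w/100)
Step 2: Dry density = 1950 / (1 + 17.9/100)
Step 3: Dry density = 1950 / 1.179
Step 4: Dry density = 1654 kg/m^3

1654


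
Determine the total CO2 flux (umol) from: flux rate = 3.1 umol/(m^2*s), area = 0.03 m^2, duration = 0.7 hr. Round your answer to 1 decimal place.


Step 1: Convert time to seconds: 0.7 hr * 3600 = 2520.0 s
Step 2: Total = flux * area * time_s
Step 3: Total = 3.1 * 0.03 * 2520.0
Step 4: Total = 234.4 umol

234.4


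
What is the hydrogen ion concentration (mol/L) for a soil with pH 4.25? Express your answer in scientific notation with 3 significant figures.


Step 1: [H+] = 10^(-pH)
Step 2: [H+] = 10^(-4.25)
Step 3: [H+] = 5.62e-05 mol/L

5.62e-05


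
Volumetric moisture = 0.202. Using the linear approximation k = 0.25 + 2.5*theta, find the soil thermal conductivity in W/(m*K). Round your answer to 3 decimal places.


Step 1: k = 0.25 + 2.5 * theta
Step 2: k = 0.25 + 2.5 * 0.202
Step 3: k = 0.25 + 0.505
Step 4: k = 0.755 W/(m*K)

0.755


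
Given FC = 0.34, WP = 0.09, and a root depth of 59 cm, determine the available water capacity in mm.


Step 1: Available water = (FC - WP) * depth * 10
Step 2: AW = (0.34 - 0.09) * 59 * 10
Step 3: AW = 0.25 * 59 * 10
Step 4: AW = 147.5 mm

147.5


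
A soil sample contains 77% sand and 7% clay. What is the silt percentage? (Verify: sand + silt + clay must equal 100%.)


Step 1: sand + silt + clay = 100%
Step 2: silt = 100 - sand - clay
Step 3: silt = 100 - 77 - 7
Step 4: silt = 16%

16


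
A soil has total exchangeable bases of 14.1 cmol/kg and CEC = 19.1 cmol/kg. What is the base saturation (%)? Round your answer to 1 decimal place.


Step 1: BS = 100 * (sum of bases) / CEC
Step 2: BS = 100 * 14.1 / 19.1
Step 3: BS = 73.8%

73.8


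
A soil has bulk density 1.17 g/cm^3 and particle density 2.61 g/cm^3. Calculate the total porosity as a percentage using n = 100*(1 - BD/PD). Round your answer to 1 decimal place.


Step 1: Formula: n = 100 * (1 - BD / PD)
Step 2: n = 100 * (1 - 1.17 / 2.61)
Step 3: n = 100 * (1 - 0.44828)
Step 4: n = 55.2%

55.2


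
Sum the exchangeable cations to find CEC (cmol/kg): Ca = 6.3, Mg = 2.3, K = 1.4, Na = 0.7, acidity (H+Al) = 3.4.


Step 1: CEC = Ca + Mg + K + Na + (H+Al)
Step 2: CEC = 6.3 + 2.3 + 1.4 + 0.7 + 3.4
Step 3: CEC = 14.1 cmol/kg

14.1


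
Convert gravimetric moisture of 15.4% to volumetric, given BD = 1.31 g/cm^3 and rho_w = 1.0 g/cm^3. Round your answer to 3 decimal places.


Step 1: theta = (w / 100) * BD / rho_w
Step 2: theta = (15.4 / 100) * 1.31 / 1.0
Step 3: theta = 0.154 * 1.31
Step 4: theta = 0.202

0.202


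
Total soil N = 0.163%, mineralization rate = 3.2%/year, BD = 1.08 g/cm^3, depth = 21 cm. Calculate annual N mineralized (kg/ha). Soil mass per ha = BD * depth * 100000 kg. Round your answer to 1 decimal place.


Step 1: Soil mass per ha = BD * depth * 100000 = 1.08 * 21 * 100000 = 2268000 kg
Step 2: Total N pool = soil mass * N%/100 = 2268000 * 0.163/100 = 3696.84 kg/ha
Step 3: N mineralized = N pool * rate%/100 = 3696.84 * 3.2/100 = 118.3 kg/ha/yr

118.3


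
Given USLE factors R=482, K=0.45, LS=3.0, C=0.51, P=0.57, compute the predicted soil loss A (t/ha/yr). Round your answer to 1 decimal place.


Step 1: A = R * K * LS * C * P
Step 2: R * K = 482 * 0.45 = 216.9
Step 3: (R*K) * LS = 216.9 * 3.0 = 650.7
Step 4: * C * P = 650.7 * 0.51 * 0.57 = 189.2
Step 5: A = 189.2 t/(ha*yr)

189.2


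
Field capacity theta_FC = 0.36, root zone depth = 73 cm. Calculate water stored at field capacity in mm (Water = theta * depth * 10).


Step 1: Water (mm) = theta_FC * depth (cm) * 10
Step 2: Water = 0.36 * 73 * 10
Step 3: Water = 262.8 mm

262.8


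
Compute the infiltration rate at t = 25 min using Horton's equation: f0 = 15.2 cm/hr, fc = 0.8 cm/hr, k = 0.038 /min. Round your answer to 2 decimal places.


Step 1: f = fc + (f0 - fc) * exp(-k * t)
Step 2: exp(-0.038 * 25) = 0.386741
Step 3: f = 0.8 + (15.2 - 0.8) * 0.386741
Step 4: f = 0.8 + 14.4 * 0.386741
Step 5: f = 6.37 cm/hr

6.37


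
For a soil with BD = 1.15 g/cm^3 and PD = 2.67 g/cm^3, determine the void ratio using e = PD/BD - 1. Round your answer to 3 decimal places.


Step 1: e = PD / BD - 1
Step 2: e = 2.67 / 1.15 - 1
Step 3: e = 2.32174 - 1
Step 4: e = 1.322

1.322


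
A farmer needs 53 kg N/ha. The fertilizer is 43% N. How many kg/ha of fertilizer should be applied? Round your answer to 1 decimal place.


Step 1: Fertilizer rate = target N / (N content / 100)
Step 2: Rate = 53 / (43 / 100)
Step 3: Rate = 53 / 0.43
Step 4: Rate = 123.3 kg/ha

123.3


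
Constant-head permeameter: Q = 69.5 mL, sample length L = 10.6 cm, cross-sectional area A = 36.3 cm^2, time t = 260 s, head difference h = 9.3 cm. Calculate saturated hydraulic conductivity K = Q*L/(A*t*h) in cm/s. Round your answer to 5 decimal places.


Step 1: K = Q * L / (A * t * h)
Step 2: Numerator = 69.5 * 10.6 = 736.7
Step 3: Denominator = 36.3 * 260 * 9.3 = 87773.4
Step 4: K = 736.7 / 87773.4 = 0.00839 cm/s

0.00839


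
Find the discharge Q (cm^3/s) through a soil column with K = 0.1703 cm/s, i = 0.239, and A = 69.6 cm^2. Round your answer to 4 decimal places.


Step 1: Apply Darcy's law: Q = K * i * A
Step 2: Q = 0.1703 * 0.239 * 69.6
Step 3: Q = 2.8328 cm^3/s

2.8328


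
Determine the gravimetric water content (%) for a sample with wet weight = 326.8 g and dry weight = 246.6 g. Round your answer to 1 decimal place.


Step 1: Water mass = wet - dry = 326.8 - 246.6 = 80.2 g
Step 2: w = 100 * water mass / dry mass
Step 3: w = 100 * 80.2 / 246.6 = 32.5%

32.5


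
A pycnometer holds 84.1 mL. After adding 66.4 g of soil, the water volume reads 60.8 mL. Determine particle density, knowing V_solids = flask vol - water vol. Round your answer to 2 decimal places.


Step 1: Volume of solids = flask volume - water volume with soil
Step 2: V_solids = 84.1 - 60.8 = 23.3 mL
Step 3: Particle density = mass / V_solids = 66.4 / 23.3 = 2.85 g/cm^3

2.85


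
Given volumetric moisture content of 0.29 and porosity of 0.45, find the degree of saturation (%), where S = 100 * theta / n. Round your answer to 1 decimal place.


Step 1: S = 100 * theta_v / n
Step 2: S = 100 * 0.29 / 0.45
Step 3: S = 64.4%

64.4


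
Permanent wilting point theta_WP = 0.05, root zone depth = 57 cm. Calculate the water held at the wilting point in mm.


Step 1: Water (mm) = theta_WP * depth * 10
Step 2: Water = 0.05 * 57 * 10
Step 3: Water = 28.5 mm

28.5


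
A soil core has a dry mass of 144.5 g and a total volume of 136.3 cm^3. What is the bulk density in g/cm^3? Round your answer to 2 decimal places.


Step 1: Identify the formula: BD = dry mass / volume
Step 2: Substitute values: BD = 144.5 / 136.3
Step 3: BD = 1.06 g/cm^3

1.06


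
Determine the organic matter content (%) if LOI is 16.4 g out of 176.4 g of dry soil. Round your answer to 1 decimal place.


Step 1: OM% = 100 * LOI / sample mass
Step 2: OM = 100 * 16.4 / 176.4
Step 3: OM = 9.3%

9.3


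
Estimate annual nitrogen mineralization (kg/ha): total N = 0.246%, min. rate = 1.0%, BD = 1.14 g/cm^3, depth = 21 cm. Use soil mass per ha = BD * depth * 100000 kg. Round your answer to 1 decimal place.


Step 1: Soil mass per ha = BD * depth * 100000 = 1.14 * 21 * 100000 = 2394000 kg
Step 2: Total N pool = soil mass * N%/100 = 2394000 * 0.246/100 = 5889.24 kg/ha
Step 3: N mineralized = N pool * rate%/100 = 5889.24 * 1.0/100 = 58.9 kg/ha/yr

58.9


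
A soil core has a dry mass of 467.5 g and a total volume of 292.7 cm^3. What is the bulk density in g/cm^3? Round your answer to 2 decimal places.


Step 1: Identify the formula: BD = dry mass / volume
Step 2: Substitute values: BD = 467.5 / 292.7
Step 3: BD = 1.6 g/cm^3

1.6


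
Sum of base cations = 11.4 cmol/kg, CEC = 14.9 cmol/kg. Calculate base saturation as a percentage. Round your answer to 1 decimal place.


Step 1: BS = 100 * (sum of bases) / CEC
Step 2: BS = 100 * 11.4 / 14.9
Step 3: BS = 76.5%

76.5


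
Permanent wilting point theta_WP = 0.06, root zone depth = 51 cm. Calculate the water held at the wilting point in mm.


Step 1: Water (mm) = theta_WP * depth * 10
Step 2: Water = 0.06 * 51 * 10
Step 3: Water = 30.6 mm

30.6


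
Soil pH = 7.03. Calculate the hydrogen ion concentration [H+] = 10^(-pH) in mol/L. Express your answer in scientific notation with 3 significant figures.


Step 1: [H+] = 10^(-pH)
Step 2: [H+] = 10^(-7.03)
Step 3: [H+] = 9.33e-08 mol/L

9.33e-08


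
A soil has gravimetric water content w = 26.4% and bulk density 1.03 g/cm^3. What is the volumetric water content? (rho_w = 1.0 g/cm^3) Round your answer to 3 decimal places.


Step 1: theta = (w / 100) * BD / rho_w
Step 2: theta = (26.4 / 100) * 1.03 / 1.0
Step 3: theta = 0.264 * 1.03
Step 4: theta = 0.272

0.272


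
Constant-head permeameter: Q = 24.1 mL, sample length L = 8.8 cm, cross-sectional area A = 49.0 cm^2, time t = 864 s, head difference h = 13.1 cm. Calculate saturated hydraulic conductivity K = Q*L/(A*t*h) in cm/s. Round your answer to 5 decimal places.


Step 1: K = Q * L / (A * t * h)
Step 2: Numerator = 24.1 * 8.8 = 212.08
Step 3: Denominator = 49.0 * 864 * 13.1 = 554601.6
Step 4: K = 212.08 / 554601.6 = 0.00038 cm/s

0.00038


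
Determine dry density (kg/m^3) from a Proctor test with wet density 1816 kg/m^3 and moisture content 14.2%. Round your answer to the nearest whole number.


Step 1: Dry density = wet density / (1 + w/100)
Step 2: Dry density = 1816 / (1 + 14.2/100)
Step 3: Dry density = 1816 / 1.142
Step 4: Dry density = 1590 kg/m^3

1590


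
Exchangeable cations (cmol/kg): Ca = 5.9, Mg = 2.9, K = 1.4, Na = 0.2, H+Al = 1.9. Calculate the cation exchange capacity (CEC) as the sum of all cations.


Step 1: CEC = Ca + Mg + K + Na + (H+Al)
Step 2: CEC = 5.9 + 2.9 + 1.4 + 0.2 + 1.9
Step 3: CEC = 12.3 cmol/kg

12.3


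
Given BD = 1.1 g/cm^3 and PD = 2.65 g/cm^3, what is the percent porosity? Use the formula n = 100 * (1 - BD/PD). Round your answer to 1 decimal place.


Step 1: Formula: n = 100 * (1 - BD / PD)
Step 2: n = 100 * (1 - 1.1 / 2.65)
Step 3: n = 100 * (1 - 0.41509)
Step 4: n = 58.5%

58.5


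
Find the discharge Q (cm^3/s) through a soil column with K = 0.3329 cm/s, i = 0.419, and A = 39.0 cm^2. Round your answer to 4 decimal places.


Step 1: Apply Darcy's law: Q = K * i * A
Step 2: Q = 0.3329 * 0.419 * 39.0
Step 3: Q = 5.4399 cm^3/s

5.4399


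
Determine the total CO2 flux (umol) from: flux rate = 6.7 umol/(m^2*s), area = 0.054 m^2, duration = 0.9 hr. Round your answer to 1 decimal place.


Step 1: Convert time to seconds: 0.9 hr * 3600 = 3240.0 s
Step 2: Total = flux * area * time_s
Step 3: Total = 6.7 * 0.054 * 3240.0
Step 4: Total = 1172.2 umol

1172.2


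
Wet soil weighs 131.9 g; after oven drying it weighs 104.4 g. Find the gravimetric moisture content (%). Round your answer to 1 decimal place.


Step 1: Water mass = wet - dry = 131.9 - 104.4 = 27.5 g
Step 2: w = 100 * water mass / dry mass
Step 3: w = 100 * 27.5 / 104.4 = 26.3%

26.3


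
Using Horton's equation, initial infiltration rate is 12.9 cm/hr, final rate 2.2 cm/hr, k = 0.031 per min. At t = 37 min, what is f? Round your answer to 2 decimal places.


Step 1: f = fc + (f0 - fc) * exp(-k * t)
Step 2: exp(-0.031 * 37) = 0.317588
Step 3: f = 2.2 + (12.9 - 2.2) * 0.317588
Step 4: f = 2.2 + 10.7 * 0.317588
Step 5: f = 5.6 cm/hr

5.6


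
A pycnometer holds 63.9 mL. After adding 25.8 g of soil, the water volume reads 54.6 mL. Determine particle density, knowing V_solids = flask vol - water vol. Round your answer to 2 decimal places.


Step 1: Volume of solids = flask volume - water volume with soil
Step 2: V_solids = 63.9 - 54.6 = 9.3 mL
Step 3: Particle density = mass / V_solids = 25.8 / 9.3 = 2.77 g/cm^3

2.77


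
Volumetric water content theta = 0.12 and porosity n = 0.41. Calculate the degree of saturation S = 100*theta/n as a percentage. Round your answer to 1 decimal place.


Step 1: S = 100 * theta_v / n
Step 2: S = 100 * 0.12 / 0.41
Step 3: S = 29.3%

29.3


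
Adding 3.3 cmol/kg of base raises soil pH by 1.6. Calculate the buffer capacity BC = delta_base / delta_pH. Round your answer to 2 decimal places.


Step 1: BC = change in base / change in pH
Step 2: BC = 3.3 / 1.6
Step 3: BC = 2.06 cmol/(kg*pH unit)

2.06


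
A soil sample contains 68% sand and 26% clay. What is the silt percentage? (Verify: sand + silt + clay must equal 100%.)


Step 1: sand + silt + clay = 100%
Step 2: silt = 100 - sand - clay
Step 3: silt = 100 - 68 - 26
Step 4: silt = 6%

6


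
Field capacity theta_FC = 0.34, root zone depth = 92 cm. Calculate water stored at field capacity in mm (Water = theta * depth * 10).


Step 1: Water (mm) = theta_FC * depth (cm) * 10
Step 2: Water = 0.34 * 92 * 10
Step 3: Water = 312.8 mm

312.8


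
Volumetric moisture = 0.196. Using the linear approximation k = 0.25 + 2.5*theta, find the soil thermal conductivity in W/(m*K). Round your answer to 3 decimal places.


Step 1: k = 0.25 + 2.5 * theta
Step 2: k = 0.25 + 2.5 * 0.196
Step 3: k = 0.25 + 0.49
Step 4: k = 0.74 W/(m*K)

0.74


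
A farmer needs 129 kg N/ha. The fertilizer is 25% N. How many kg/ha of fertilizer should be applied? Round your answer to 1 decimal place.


Step 1: Fertilizer rate = target N / (N content / 100)
Step 2: Rate = 129 / (25 / 100)
Step 3: Rate = 129 / 0.25
Step 4: Rate = 516.0 kg/ha

516.0


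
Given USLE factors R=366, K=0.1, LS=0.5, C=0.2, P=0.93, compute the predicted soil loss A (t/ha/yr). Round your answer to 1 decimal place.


Step 1: A = R * K * LS * C * P
Step 2: R * K = 366 * 0.1 = 36.6
Step 3: (R*K) * LS = 36.6 * 0.5 = 18.3
Step 4: * C * P = 18.3 * 0.2 * 0.93 = 3.4
Step 5: A = 3.4 t/(ha*yr)

3.4


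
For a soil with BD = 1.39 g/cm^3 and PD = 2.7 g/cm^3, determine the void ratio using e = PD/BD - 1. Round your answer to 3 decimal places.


Step 1: e = PD / BD - 1
Step 2: e = 2.7 / 1.39 - 1
Step 3: e = 1.94245 - 1
Step 4: e = 0.942

0.942


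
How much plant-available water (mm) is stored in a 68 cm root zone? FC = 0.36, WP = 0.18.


Step 1: Available water = (FC - WP) * depth * 10
Step 2: AW = (0.36 - 0.18) * 68 * 10
Step 3: AW = 0.18 * 68 * 10
Step 4: AW = 122.4 mm

122.4


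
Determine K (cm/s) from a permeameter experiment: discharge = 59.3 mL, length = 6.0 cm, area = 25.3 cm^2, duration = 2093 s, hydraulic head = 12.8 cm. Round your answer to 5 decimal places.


Step 1: K = Q * L / (A * t * h)
Step 2: Numerator = 59.3 * 6.0 = 355.8
Step 3: Denominator = 25.3 * 2093 * 12.8 = 677797.12
Step 4: K = 355.8 / 677797.12 = 0.00052 cm/s

0.00052


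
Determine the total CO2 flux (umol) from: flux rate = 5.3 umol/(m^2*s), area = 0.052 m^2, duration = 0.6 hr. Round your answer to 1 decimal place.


Step 1: Convert time to seconds: 0.6 hr * 3600 = 2160.0 s
Step 2: Total = flux * area * time_s
Step 3: Total = 5.3 * 0.052 * 2160.0
Step 4: Total = 595.3 umol

595.3


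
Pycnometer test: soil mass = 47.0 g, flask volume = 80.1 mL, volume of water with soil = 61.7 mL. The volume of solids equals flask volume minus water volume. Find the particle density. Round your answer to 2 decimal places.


Step 1: Volume of solids = flask volume - water volume with soil
Step 2: V_solids = 80.1 - 61.7 = 18.4 mL
Step 3: Particle density = mass / V_solids = 47.0 / 18.4 = 2.55 g/cm^3

2.55


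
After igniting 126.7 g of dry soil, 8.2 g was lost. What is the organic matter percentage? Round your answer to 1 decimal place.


Step 1: OM% = 100 * LOI / sample mass
Step 2: OM = 100 * 8.2 / 126.7
Step 3: OM = 6.5%

6.5


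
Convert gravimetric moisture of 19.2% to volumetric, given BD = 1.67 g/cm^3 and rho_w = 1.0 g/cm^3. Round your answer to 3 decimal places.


Step 1: theta = (w / 100) * BD / rho_w
Step 2: theta = (19.2 / 100) * 1.67 / 1.0
Step 3: theta = 0.192 * 1.67
Step 4: theta = 0.321

0.321


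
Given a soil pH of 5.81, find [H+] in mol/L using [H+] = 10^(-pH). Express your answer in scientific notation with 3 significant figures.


Step 1: [H+] = 10^(-pH)
Step 2: [H+] = 10^(-5.81)
Step 3: [H+] = 1.55e-06 mol/L

1.55e-06


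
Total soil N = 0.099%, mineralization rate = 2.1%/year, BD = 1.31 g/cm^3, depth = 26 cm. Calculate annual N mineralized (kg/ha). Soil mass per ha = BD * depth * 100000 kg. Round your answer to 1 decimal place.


Step 1: Soil mass per ha = BD * depth * 100000 = 1.31 * 26 * 100000 = 3406000 kg
Step 2: Total N pool = soil mass * N%/100 = 3406000 * 0.099/100 = 3371.94 kg/ha
Step 3: N mineralized = N pool * rate%/100 = 3371.94 * 2.1/100 = 70.8 kg/ha/yr

70.8


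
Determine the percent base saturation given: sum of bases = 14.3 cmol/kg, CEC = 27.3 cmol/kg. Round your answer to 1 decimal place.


Step 1: BS = 100 * (sum of bases) / CEC
Step 2: BS = 100 * 14.3 / 27.3
Step 3: BS = 52.4%

52.4


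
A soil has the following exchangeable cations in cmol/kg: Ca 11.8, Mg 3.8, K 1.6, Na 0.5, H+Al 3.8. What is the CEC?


Step 1: CEC = Ca + Mg + K + Na + (H+Al)
Step 2: CEC = 11.8 + 3.8 + 1.6 + 0.5 + 3.8
Step 3: CEC = 21.5 cmol/kg

21.5


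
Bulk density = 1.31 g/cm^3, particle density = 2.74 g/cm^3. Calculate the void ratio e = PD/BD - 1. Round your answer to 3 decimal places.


Step 1: e = PD / BD - 1
Step 2: e = 2.74 / 1.31 - 1
Step 3: e = 2.0916 - 1
Step 4: e = 1.092

1.092


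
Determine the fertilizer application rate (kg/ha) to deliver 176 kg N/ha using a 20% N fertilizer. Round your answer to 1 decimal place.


Step 1: Fertilizer rate = target N / (N content / 100)
Step 2: Rate = 176 / (20 / 100)
Step 3: Rate = 176 / 0.2
Step 4: Rate = 880.0 kg/ha

880.0


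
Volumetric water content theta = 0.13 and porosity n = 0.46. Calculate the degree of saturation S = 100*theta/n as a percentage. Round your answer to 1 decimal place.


Step 1: S = 100 * theta_v / n
Step 2: S = 100 * 0.13 / 0.46
Step 3: S = 28.3%

28.3


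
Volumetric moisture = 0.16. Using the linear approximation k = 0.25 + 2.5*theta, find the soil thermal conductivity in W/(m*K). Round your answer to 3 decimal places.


Step 1: k = 0.25 + 2.5 * theta
Step 2: k = 0.25 + 2.5 * 0.16
Step 3: k = 0.25 + 0.4
Step 4: k = 0.65 W/(m*K)

0.65


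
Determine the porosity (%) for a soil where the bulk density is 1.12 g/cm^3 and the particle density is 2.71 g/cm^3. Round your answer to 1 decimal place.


Step 1: Formula: n = 100 * (1 - BD / PD)
Step 2: n = 100 * (1 - 1.12 / 2.71)
Step 3: n = 100 * (1 - 0.41328)
Step 4: n = 58.7%

58.7


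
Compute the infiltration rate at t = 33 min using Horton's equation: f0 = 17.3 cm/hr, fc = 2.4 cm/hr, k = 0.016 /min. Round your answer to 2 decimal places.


Step 1: f = fc + (f0 - fc) * exp(-k * t)
Step 2: exp(-0.016 * 33) = 0.589783
Step 3: f = 2.4 + (17.3 - 2.4) * 0.589783
Step 4: f = 2.4 + 14.9 * 0.589783
Step 5: f = 11.19 cm/hr

11.19


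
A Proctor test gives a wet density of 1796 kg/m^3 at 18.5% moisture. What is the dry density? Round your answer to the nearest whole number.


Step 1: Dry density = wet density / (1 + w/100)
Step 2: Dry density = 1796 / (1 + 18.5/100)
Step 3: Dry density = 1796 / 1.185
Step 4: Dry density = 1516 kg/m^3

1516


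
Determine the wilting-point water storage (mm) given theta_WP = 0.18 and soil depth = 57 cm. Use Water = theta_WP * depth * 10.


Step 1: Water (mm) = theta_WP * depth * 10
Step 2: Water = 0.18 * 57 * 10
Step 3: Water = 102.6 mm

102.6


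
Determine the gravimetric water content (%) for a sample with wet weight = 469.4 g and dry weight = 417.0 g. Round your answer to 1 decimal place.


Step 1: Water mass = wet - dry = 469.4 - 417.0 = 52.4 g
Step 2: w = 100 * water mass / dry mass
Step 3: w = 100 * 52.4 / 417.0 = 12.6%

12.6


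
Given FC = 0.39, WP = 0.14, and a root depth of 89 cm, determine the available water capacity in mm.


Step 1: Available water = (FC - WP) * depth * 10
Step 2: AW = (0.39 - 0.14) * 89 * 10
Step 3: AW = 0.25 * 89 * 10
Step 4: AW = 222.5 mm

222.5


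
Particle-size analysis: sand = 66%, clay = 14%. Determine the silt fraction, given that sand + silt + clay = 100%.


Step 1: sand + silt + clay = 100%
Step 2: silt = 100 - sand - clay
Step 3: silt = 100 - 66 - 14
Step 4: silt = 20%

20


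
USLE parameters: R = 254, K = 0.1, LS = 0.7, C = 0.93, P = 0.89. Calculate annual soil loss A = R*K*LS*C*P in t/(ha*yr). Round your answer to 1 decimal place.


Step 1: A = R * K * LS * C * P
Step 2: R * K = 254 * 0.1 = 25.4
Step 3: (R*K) * LS = 25.4 * 0.7 = 17.78
Step 4: * C * P = 17.78 * 0.93 * 0.89 = 14.7
Step 5: A = 14.7 t/(ha*yr)

14.7


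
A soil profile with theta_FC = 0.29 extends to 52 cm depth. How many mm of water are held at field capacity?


Step 1: Water (mm) = theta_FC * depth (cm) * 10
Step 2: Water = 0.29 * 52 * 10
Step 3: Water = 150.8 mm

150.8


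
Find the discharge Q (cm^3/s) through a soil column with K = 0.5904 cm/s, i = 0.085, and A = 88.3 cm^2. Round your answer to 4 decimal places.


Step 1: Apply Darcy's law: Q = K * i * A
Step 2: Q = 0.5904 * 0.085 * 88.3
Step 3: Q = 4.4312 cm^3/s

4.4312


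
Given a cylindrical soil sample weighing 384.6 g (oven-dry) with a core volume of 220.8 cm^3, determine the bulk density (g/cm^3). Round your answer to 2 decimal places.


Step 1: Identify the formula: BD = dry mass / volume
Step 2: Substitute values: BD = 384.6 / 220.8
Step 3: BD = 1.74 g/cm^3

1.74


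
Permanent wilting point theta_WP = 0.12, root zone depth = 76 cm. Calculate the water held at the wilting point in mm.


Step 1: Water (mm) = theta_WP * depth * 10
Step 2: Water = 0.12 * 76 * 10
Step 3: Water = 91.2 mm

91.2


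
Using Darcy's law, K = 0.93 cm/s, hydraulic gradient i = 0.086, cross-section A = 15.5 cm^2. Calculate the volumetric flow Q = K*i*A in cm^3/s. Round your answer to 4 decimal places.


Step 1: Apply Darcy's law: Q = K * i * A
Step 2: Q = 0.93 * 0.086 * 15.5
Step 3: Q = 1.2397 cm^3/s

1.2397


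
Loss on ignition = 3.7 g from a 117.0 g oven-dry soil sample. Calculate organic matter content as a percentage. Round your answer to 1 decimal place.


Step 1: OM% = 100 * LOI / sample mass
Step 2: OM = 100 * 3.7 / 117.0
Step 3: OM = 3.2%

3.2


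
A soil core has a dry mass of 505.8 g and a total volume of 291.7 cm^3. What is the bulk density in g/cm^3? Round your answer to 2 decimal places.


Step 1: Identify the formula: BD = dry mass / volume
Step 2: Substitute values: BD = 505.8 / 291.7
Step 3: BD = 1.73 g/cm^3

1.73


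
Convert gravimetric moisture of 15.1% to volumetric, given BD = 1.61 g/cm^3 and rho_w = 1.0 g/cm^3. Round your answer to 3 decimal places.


Step 1: theta = (w / 100) * BD / rho_w
Step 2: theta = (15.1 / 100) * 1.61 / 1.0
Step 3: theta = 0.151 * 1.61
Step 4: theta = 0.243

0.243


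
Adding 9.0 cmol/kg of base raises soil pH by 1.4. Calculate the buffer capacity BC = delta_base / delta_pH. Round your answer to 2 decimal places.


Step 1: BC = change in base / change in pH
Step 2: BC = 9.0 / 1.4
Step 3: BC = 6.43 cmol/(kg*pH unit)

6.43


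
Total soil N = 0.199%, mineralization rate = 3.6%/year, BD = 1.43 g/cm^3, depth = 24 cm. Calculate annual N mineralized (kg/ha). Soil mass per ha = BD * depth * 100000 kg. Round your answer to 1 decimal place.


Step 1: Soil mass per ha = BD * depth * 100000 = 1.43 * 24 * 100000 = 3432000 kg
Step 2: Total N pool = soil mass * N%/100 = 3432000 * 0.199/100 = 6829.68 kg/ha
Step 3: N mineralized = N pool * rate%/100 = 6829.68 * 3.6/100 = 245.9 kg/ha/yr

245.9


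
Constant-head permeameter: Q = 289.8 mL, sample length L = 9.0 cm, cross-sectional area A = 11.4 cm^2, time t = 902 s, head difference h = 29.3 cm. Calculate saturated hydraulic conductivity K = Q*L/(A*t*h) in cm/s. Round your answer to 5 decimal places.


Step 1: K = Q * L / (A * t * h)
Step 2: Numerator = 289.8 * 9.0 = 2608.2
Step 3: Denominator = 11.4 * 902 * 29.3 = 301286.04
Step 4: K = 2608.2 / 301286.04 = 0.00866 cm/s

0.00866


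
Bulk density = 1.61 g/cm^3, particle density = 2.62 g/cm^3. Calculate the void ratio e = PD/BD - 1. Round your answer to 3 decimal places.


Step 1: e = PD / BD - 1
Step 2: e = 2.62 / 1.61 - 1
Step 3: e = 1.62733 - 1
Step 4: e = 0.627

0.627


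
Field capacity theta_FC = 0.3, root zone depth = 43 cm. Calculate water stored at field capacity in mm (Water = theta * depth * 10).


Step 1: Water (mm) = theta_FC * depth (cm) * 10
Step 2: Water = 0.3 * 43 * 10
Step 3: Water = 129.0 mm

129.0


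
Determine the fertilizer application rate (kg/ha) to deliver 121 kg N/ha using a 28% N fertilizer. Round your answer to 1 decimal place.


Step 1: Fertilizer rate = target N / (N content / 100)
Step 2: Rate = 121 / (28 / 100)
Step 3: Rate = 121 / 0.28
Step 4: Rate = 432.1 kg/ha

432.1


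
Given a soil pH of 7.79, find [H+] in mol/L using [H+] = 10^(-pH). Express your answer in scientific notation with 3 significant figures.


Step 1: [H+] = 10^(-pH)
Step 2: [H+] = 10^(-7.79)
Step 3: [H+] = 1.62e-08 mol/L

1.62e-08


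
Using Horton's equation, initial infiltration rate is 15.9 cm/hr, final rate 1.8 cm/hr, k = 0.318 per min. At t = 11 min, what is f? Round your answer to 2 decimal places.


Step 1: f = fc + (f0 - fc) * exp(-k * t)
Step 2: exp(-0.318 * 11) = 0.030258
Step 3: f = 1.8 + (15.9 - 1.8) * 0.030258
Step 4: f = 1.8 + 14.1 * 0.030258
Step 5: f = 2.23 cm/hr

2.23


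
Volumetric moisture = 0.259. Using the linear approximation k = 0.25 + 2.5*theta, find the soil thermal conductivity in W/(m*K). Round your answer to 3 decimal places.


Step 1: k = 0.25 + 2.5 * theta
Step 2: k = 0.25 + 2.5 * 0.259
Step 3: k = 0.25 + 0.648
Step 4: k = 0.898 W/(m*K)

0.898


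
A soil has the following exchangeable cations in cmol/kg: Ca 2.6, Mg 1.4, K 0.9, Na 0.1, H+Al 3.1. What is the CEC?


Step 1: CEC = Ca + Mg + K + Na + (H+Al)
Step 2: CEC = 2.6 + 1.4 + 0.9 + 0.1 + 3.1
Step 3: CEC = 8.1 cmol/kg

8.1


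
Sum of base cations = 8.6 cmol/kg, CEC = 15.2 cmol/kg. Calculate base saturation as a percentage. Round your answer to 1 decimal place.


Step 1: BS = 100 * (sum of bases) / CEC
Step 2: BS = 100 * 8.6 / 15.2
Step 3: BS = 56.6%

56.6


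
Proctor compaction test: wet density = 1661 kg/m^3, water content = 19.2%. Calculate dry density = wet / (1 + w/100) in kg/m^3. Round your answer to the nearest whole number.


Step 1: Dry density = wet density / (1 + w/100)
Step 2: Dry density = 1661 / (1 + 19.2/100)
Step 3: Dry density = 1661 / 1.192
Step 4: Dry density = 1393 kg/m^3

1393


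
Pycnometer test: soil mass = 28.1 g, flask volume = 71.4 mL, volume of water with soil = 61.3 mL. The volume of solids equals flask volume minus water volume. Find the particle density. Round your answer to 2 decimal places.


Step 1: Volume of solids = flask volume - water volume with soil
Step 2: V_solids = 71.4 - 61.3 = 10.1 mL
Step 3: Particle density = mass / V_solids = 28.1 / 10.1 = 2.78 g/cm^3

2.78


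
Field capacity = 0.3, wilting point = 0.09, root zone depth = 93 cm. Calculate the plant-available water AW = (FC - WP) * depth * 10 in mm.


Step 1: Available water = (FC - WP) * depth * 10
Step 2: AW = (0.3 - 0.09) * 93 * 10
Step 3: AW = 0.21 * 93 * 10
Step 4: AW = 195.3 mm

195.3
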